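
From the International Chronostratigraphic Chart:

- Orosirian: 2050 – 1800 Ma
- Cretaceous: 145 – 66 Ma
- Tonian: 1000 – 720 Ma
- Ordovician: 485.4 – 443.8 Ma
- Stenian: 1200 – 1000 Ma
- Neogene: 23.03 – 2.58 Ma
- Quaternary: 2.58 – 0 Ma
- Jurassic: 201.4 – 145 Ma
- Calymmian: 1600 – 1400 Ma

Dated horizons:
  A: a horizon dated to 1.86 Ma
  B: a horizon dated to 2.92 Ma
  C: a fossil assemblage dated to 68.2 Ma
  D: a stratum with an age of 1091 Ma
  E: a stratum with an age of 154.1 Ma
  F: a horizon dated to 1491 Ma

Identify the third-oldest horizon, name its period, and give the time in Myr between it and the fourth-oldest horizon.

E, in the Jurassic; 85.9 million years to C

Sorted oldest-first by Ma: F (1491), D (1091), E (154.1), C (68.2), B (2.92), A (1.86).
The third oldest is E at 154.1 Ma, which lies in 201.4–145 Ma: the Jurassic.
The fourth oldest is C at 68.2 Ma; separation = |154.1 − 68.2| = 85.9 Myr.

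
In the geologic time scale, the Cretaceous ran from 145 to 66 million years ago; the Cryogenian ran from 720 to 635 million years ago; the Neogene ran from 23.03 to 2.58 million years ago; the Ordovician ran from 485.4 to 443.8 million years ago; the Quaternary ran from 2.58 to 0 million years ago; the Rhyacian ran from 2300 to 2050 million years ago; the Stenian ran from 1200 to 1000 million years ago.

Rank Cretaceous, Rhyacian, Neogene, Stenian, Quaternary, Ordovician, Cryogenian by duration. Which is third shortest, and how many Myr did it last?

Ordovician, 41.6 million years

Start − end for each: Cretaceous 145 − 66 = 79; Rhyacian 2300 − 2050 = 250; Neogene 23.03 − 2.58 = 20.45; Stenian 1200 − 1000 = 200; Quaternary 2.58 − 0 = 2.58; Ordovician 485.4 − 443.8 = 41.6; Cryogenian 720 − 635 = 85.
Ranking these from shortest: Quaternary < Neogene < Ordovician < Cretaceous < Cryogenian < Stenian < Rhyacian.
Position 3 in that ranking is Ordovician, which lasted 41.6 Myr.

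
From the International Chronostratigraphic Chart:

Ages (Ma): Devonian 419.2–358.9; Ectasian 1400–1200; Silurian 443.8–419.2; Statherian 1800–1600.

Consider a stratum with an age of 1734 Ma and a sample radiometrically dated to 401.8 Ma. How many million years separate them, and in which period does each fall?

1332.2 million years apart; the first in the Statherian, the second in the Devonian

Elapsed time: 1734 − 401.8 = 1332.2 Myr.
1734 Ma lies within 1800–1600 Ma: Statherian.
401.8 Ma lies within 419.2–358.9 Ma: Devonian.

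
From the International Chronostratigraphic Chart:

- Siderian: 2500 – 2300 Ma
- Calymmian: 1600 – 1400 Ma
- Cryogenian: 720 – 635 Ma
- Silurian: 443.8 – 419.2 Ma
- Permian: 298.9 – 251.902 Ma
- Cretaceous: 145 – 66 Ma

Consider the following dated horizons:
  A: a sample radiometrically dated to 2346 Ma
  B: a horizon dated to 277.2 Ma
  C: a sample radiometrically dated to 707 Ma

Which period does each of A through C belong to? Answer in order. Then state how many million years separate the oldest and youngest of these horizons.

A — Siderian; B — Permian; C — Cryogenian; span 2068.8 million years

Match each age against the start–end ranges in the excerpt: A = 2346 Ma → Siderian (2500–2300); B = 277.2 Ma → Permian (298.9–251.902); C = 707 Ma → Cryogenian (720–635).
The largest age is 2346 Ma and the smallest is 277.2 Ma; their difference is 2068.8 Myr.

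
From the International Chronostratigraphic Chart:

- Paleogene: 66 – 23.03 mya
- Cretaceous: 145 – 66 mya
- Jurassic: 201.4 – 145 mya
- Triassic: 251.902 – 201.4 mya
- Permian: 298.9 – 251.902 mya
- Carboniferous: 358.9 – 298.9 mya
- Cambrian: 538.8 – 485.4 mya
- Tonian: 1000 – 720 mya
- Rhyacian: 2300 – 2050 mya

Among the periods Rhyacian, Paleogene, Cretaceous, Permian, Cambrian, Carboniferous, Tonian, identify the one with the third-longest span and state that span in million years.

Cretaceous, 79 million years

Durations: Rhyacian 250; Paleogene 42.97; Cretaceous 79; Permian 46.998; Cambrian 53.4; Carboniferous 60; Tonian 280 Myr.
Sorted longest-first: Tonian (280), Rhyacian (250), Cretaceous (79), Carboniferous (60), Cambrian (53.4), Permian (46.998), Paleogene (42.97).
The third longest is Cretaceous at 79 Myr.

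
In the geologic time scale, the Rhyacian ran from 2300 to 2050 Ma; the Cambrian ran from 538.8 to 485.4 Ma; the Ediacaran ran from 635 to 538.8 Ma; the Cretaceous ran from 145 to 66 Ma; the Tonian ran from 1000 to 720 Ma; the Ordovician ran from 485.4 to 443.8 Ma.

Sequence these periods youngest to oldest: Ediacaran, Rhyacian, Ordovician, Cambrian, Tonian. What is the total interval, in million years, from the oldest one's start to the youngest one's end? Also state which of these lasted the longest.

Start ages (Ma): Rhyacian 2300, Tonian 1000, Ediacaran 635, Cambrian 538.8, Ordovician 485.4.
Ordered youngest to oldest: Ordovician, Cambrian, Ediacaran, Tonian, Rhyacian.
Span = 2300 − 443.8 = 1856.2 Myr.
Durations: Ediacaran 96.2, Rhyacian 250, Tonian 280, Ordovician 41.6, Cambrian 53.4 → longest is Tonian (280 Myr).

Ordovician, Cambrian, Ediacaran, Tonian, Rhyacian; total span 1856.2 Myr; longest is Tonian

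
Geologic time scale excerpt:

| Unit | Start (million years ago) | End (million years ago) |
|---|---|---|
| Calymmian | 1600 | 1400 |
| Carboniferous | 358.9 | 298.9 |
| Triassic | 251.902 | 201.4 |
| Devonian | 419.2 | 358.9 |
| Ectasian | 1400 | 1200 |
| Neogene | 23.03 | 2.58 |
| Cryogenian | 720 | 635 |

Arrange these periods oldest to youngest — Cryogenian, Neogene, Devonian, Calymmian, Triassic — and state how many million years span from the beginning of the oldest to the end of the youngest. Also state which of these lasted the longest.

Start ages (Ma): Calymmian 1600, Cryogenian 720, Devonian 419.2, Triassic 251.902, Neogene 23.03.
Ordered oldest to youngest: Calymmian, Cryogenian, Devonian, Triassic, Neogene.
Span = 1600 − 2.58 = 1597.42 Myr.
Durations: Devonian 60.3, Calymmian 200, Triassic 50.502, Neogene 20.45, Cryogenian 85 → longest is Calymmian (200 Myr).

Calymmian → Cryogenian → Devonian → Triassic → Neogene; total span 1597.42 Myr; longest is Calymmian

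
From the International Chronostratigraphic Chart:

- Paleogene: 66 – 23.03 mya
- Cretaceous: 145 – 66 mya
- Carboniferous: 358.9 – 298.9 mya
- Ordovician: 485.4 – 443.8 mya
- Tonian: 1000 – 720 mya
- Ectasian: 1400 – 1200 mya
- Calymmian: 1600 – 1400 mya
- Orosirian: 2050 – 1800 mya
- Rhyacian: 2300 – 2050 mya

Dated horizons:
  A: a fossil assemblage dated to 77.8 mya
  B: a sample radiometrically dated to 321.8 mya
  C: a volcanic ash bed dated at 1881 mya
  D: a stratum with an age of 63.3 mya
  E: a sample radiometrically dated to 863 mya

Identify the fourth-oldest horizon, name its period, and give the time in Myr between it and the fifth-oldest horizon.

Sorted oldest-first by Ma: C (1881), E (863), B (321.8), A (77.8), D (63.3).
The fourth oldest is A at 77.8 Ma, which lies in 145–66 Ma: the Cretaceous.
The fifth oldest is D at 63.3 Ma; separation = |77.8 − 63.3| = 14.5 Myr.

A, in the Cretaceous; 14.5 million years to D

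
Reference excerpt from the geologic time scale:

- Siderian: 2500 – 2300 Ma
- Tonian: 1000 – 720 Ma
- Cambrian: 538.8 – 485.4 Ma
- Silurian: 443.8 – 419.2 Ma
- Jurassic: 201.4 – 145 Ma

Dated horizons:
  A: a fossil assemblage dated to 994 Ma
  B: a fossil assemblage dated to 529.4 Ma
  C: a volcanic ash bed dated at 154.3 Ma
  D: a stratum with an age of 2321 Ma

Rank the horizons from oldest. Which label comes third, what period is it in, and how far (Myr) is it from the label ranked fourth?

Sorted oldest-first by Ma: D (2321), A (994), B (529.4), C (154.3).
The third oldest is B at 529.4 Ma, which lies in 538.8–485.4 Ma: the Cambrian.
The fourth oldest is C at 154.3 Ma; separation = |529.4 − 154.3| = 375.1 Myr.

B, in the Cambrian; 375.1 million years to C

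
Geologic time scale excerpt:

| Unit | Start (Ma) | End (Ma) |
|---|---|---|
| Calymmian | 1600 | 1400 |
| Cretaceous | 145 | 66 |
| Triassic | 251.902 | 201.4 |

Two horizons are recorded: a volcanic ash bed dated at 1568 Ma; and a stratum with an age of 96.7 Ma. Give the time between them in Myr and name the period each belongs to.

Elapsed time: 1568 − 96.7 = 1471.3 Myr.
1568 Ma lies within 1600–1400 Ma: Calymmian.
96.7 Ma lies within 145–66 Ma: Cretaceous.

1471.3 million years apart; the first in the Calymmian, the second in the Cretaceous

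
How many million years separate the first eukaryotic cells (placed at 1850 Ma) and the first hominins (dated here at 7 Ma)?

1843 million years

1850 − 7 = 1843 million years.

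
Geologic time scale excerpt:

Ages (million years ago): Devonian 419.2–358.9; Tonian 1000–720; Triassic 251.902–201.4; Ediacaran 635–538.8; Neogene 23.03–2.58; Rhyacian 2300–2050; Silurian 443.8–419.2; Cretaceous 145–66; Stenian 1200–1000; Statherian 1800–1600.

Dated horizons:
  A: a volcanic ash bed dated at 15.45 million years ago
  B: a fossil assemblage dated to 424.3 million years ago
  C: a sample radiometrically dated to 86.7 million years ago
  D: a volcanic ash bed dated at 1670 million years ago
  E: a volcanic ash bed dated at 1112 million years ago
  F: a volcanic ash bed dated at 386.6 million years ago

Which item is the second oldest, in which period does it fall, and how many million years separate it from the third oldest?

E, in the Stenian; 687.7 million years to B

Larger Ma means older, so oldest first: D 1670 > E 1112 > B 424.3 > F 386.6 > C 86.7 > A 15.45.
Counting 2 along gives E (1112 Ma); the excerpt puts that inside the Stenian, 1200–1000 Ma.
Next in line is B (424.3 Ma), and 1112 − 424.3 = 687.7 Myr.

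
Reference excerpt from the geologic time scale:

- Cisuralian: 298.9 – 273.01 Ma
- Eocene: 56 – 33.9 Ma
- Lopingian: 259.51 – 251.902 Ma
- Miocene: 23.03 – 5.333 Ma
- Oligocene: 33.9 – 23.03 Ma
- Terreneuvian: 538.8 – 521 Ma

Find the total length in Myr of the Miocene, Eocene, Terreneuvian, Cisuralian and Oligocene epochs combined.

Duration is start − end for each: (23.03 − 5.333) + (56 − 33.9) + (538.8 − 521) + (298.9 − 273.01) + (33.9 − 23.03).
That is 17.697 + 22.1 + 17.8 + 25.89 + 10.87, which totals 94.357 million years.

94.357 million years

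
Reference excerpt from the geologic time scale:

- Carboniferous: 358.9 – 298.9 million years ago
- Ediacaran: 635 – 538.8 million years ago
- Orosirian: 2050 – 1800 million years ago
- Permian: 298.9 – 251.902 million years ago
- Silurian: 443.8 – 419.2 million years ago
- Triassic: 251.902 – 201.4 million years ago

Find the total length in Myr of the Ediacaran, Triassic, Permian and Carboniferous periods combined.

Each duration: Ediacaran = 96.2; Triassic = 50.502; Permian = 46.998; Carboniferous = 60.
Sum: 96.2 + 50.502 + 46.998 + 60 = 253.7 Myr.

253.7 million years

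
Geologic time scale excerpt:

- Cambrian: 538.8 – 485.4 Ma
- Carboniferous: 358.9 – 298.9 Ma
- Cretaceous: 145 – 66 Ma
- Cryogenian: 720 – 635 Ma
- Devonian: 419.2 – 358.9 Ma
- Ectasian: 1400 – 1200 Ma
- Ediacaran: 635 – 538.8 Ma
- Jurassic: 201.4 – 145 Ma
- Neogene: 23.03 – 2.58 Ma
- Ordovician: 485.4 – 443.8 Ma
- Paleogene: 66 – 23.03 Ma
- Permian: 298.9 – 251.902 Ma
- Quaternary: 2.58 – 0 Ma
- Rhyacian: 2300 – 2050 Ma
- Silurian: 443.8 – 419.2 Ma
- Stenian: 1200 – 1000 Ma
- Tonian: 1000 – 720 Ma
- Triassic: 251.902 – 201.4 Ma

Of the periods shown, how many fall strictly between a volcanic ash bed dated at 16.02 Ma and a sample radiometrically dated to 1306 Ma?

14

1306 Ma sits inside the Ectasian (1400–1200) and 16.02 Ma inside the Neogene (23.03–2.58); neither of those is wholly between the two dates.
The listed periods lying completely between them are Stenian, Tonian, Cryogenian, Ediacaran, Cambrian, Ordovician, Silurian, Devonian, Carboniferous, Permian, Triassic, Jurassic, Cretaceous, Paleogene — 14 in all.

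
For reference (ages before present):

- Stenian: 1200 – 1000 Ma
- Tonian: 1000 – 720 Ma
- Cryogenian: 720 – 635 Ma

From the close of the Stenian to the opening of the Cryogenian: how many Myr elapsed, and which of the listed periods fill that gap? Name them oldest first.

280 million years; Tonian

The Stenian closes at 1000 Ma and the Cryogenian opens at 720 Ma, so the interval is 1000 − 720 = 280 Myr.
A period fits inside if it starts at or after 1000 Ma and ends at or before 720 Ma; oldest first that gives Tonian.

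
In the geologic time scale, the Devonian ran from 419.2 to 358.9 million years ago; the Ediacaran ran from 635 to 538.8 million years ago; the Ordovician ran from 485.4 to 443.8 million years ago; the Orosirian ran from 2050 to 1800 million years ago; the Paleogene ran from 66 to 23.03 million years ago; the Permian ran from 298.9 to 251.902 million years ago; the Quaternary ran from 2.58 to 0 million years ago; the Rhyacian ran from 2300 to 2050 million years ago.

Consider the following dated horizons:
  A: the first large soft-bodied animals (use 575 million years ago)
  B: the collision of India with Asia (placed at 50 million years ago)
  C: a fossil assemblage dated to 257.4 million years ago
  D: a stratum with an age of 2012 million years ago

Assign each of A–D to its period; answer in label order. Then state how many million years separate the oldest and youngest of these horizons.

A — Ediacaran; B — Paleogene; C — Permian; D — Orosirian; span 1962 million years

A: 575 Ma lies in 635–538.8 Ma, so Ediacaran.
B: 50 Ma lies in 66–23.03 Ma, so Paleogene.
C: 257.4 Ma lies in 298.9–251.902 Ma, so Permian.
D: 2012 Ma lies in 2050–1800 Ma, so Orosirian.
Oldest = 2012 Ma, youngest = 50 Ma → span 1962 Myr.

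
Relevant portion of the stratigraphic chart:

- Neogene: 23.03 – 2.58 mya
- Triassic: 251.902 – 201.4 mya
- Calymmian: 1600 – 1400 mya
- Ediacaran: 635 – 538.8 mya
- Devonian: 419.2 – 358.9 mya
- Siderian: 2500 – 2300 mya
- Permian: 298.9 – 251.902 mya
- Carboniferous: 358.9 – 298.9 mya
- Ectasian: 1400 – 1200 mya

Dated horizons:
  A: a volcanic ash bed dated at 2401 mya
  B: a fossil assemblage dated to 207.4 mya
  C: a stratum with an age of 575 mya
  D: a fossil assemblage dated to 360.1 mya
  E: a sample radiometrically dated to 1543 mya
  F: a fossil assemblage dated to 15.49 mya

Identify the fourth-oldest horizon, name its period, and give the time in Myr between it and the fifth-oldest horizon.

Sorted oldest-first by Ma: A (2401), E (1543), C (575), D (360.1), B (207.4), F (15.49).
The fourth oldest is D at 360.1 Ma, which lies in 419.2–358.9 Ma: the Devonian.
The fifth oldest is B at 207.4 Ma; separation = |360.1 − 207.4| = 152.7 Myr.

D, in the Devonian; 152.7 million years to B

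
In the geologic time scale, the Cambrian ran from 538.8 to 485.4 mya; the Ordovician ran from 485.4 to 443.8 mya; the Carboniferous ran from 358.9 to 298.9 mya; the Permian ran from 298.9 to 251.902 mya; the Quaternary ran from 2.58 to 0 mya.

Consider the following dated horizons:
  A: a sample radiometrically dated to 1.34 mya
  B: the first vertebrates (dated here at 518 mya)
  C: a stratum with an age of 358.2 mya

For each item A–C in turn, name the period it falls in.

Match each age against the start–end ranges in the excerpt: A = 1.34 Ma → Quaternary (2.58–0); B = 518 Ma → Cambrian (538.8–485.4); C = 358.2 Ma → Carboniferous (358.9–298.9).

A — Quaternary; B — Cambrian; C — Carboniferous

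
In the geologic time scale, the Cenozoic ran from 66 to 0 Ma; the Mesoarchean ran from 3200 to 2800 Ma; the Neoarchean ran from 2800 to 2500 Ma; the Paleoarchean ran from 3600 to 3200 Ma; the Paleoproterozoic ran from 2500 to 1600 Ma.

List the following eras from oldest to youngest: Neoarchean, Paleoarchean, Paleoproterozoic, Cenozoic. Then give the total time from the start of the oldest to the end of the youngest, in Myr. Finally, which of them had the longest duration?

Paleoarchean, Neoarchean, Paleoproterozoic, Cenozoic; total span 3600 Myr; longest is Paleoproterozoic

Start ages (Ma): Paleoarchean 3600, Neoarchean 2800, Paleoproterozoic 2500, Cenozoic 66.
Ordered oldest to youngest: Paleoarchean, Neoarchean, Paleoproterozoic, Cenozoic.
Span = 3600 − 0 = 3600 Myr.
Durations: Paleoarchean 400, Paleoproterozoic 900, Neoarchean 300, Cenozoic 66 → longest is Paleoproterozoic (900 Myr).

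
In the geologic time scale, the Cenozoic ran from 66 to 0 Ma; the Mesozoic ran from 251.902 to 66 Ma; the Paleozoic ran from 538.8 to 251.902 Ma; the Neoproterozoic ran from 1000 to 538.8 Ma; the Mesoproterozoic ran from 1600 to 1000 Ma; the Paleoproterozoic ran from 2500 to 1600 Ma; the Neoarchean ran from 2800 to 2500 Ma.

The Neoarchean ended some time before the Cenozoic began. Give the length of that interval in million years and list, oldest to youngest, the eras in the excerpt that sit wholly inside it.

The Neoarchean closes at 2500 Ma and the Cenozoic opens at 66 Ma, so the interval is 2500 − 66 = 2434 Myr.
An era fits inside if it starts at or after 2500 Ma and ends at or before 66 Ma; oldest first that gives Paleoproterozoic, Mesoproterozoic, Neoproterozoic, Paleozoic, Mesozoic.

2434 million years; Paleoproterozoic, Mesoproterozoic, Neoproterozoic, Paleozoic, Mesozoic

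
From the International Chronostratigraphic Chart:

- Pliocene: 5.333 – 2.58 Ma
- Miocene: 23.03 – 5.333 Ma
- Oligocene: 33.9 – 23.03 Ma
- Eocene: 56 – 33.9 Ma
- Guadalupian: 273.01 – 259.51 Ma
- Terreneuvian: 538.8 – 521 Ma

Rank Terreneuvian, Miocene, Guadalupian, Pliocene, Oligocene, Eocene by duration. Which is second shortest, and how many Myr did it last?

Oligocene, 10.87 million years

Durations: Terreneuvian 17.8; Miocene 17.697; Guadalupian 13.5; Pliocene 2.753; Oligocene 10.87; Eocene 22.1 Myr.
Sorted shortest-first: Pliocene (2.753), Oligocene (10.87), Guadalupian (13.5), Miocene (17.697), Terreneuvian (17.8), Eocene (22.1).
The second shortest is Oligocene at 10.87 Myr.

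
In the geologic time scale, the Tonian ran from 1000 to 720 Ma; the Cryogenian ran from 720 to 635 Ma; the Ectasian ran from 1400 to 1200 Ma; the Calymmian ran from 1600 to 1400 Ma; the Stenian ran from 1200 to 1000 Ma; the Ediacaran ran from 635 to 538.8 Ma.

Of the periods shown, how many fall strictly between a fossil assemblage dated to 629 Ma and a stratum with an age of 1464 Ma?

4

1464 Ma sits inside the Calymmian (1600–1400) and 629 Ma inside the Ediacaran (635–538.8); neither of those is wholly between the two dates.
The listed periods lying completely between them are Ectasian, Stenian, Tonian, Cryogenian — 4 in all.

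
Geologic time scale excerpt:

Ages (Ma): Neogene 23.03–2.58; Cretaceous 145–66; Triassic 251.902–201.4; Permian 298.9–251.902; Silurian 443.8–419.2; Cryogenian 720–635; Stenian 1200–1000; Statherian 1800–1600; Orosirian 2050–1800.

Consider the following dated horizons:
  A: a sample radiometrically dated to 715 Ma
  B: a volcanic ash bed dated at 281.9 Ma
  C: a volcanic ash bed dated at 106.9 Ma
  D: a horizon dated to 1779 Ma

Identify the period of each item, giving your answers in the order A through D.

A — Cryogenian; B — Permian; C — Cretaceous; D — Statherian

A: 715 Ma lies in 720–635 Ma, so Cryogenian.
B: 281.9 Ma lies in 298.9–251.902 Ma, so Permian.
C: 106.9 Ma lies in 145–66 Ma, so Cretaceous.
D: 1779 Ma lies in 1800–1600 Ma, so Statherian.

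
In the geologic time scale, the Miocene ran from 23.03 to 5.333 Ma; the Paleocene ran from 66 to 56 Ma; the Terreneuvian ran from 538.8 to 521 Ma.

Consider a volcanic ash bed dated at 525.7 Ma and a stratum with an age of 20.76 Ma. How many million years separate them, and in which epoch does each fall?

Elapsed time: 525.7 − 20.76 = 504.94 Myr.
525.7 Ma lies within 538.8–521 Ma: Terreneuvian.
20.76 Ma lies within 23.03–5.333 Ma: Miocene.

504.94 million years apart; the first in the Terreneuvian, the second in the Miocene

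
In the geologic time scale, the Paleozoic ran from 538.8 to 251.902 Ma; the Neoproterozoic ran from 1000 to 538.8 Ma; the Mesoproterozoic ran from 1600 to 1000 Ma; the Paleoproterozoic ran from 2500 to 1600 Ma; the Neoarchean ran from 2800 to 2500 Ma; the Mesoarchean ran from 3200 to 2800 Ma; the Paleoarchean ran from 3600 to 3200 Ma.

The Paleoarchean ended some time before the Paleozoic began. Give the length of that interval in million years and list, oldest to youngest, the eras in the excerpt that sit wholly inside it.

The Paleoarchean closes at 3200 Ma and the Paleozoic opens at 538.8 Ma, so the interval is 3200 − 538.8 = 2661.2 Myr.
An era fits inside if it starts at or after 3200 Ma and ends at or before 538.8 Ma; oldest first that gives Mesoarchean, Neoarchean, Paleoproterozoic, Mesoproterozoic, Neoproterozoic.

2661.2 million years; Mesoarchean, Neoarchean, Paleoproterozoic, Mesoproterozoic, Neoproterozoic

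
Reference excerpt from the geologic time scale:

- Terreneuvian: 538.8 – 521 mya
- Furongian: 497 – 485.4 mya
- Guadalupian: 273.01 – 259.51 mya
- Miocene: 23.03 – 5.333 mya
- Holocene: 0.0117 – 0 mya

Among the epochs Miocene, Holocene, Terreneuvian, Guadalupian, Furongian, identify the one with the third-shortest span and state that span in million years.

Guadalupian, 13.5 million years

Start − end for each: Miocene 23.03 − 5.333 = 17.697; Holocene 0.0117 − 0 = 0.0117; Terreneuvian 538.8 − 521 = 17.8; Guadalupian 273.01 − 259.51 = 13.5; Furongian 497 − 485.4 = 11.6.
Ranking these from shortest: Holocene < Furongian < Guadalupian < Miocene < Terreneuvian.
Position 3 in that ranking is Guadalupian, which lasted 13.5 Myr.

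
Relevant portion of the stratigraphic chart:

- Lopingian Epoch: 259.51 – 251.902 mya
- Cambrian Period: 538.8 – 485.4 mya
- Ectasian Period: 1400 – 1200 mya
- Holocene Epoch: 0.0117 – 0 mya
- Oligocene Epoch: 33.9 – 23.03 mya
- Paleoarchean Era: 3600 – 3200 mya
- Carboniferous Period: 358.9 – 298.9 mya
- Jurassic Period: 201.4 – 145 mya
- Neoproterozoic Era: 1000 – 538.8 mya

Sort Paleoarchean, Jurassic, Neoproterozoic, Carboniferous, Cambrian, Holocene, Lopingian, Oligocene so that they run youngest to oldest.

Holocene, Oligocene, Jurassic, Lopingian, Carboniferous, Cambrian, Neoproterozoic, Paleoarchean

Sorting by start age (ascending Ma, since larger Ma = older): Holocene began 0.0117, Oligocene began 33.9, Jurassic began 201.4, Lopingian began 259.51, Carboniferous began 358.9, Cambrian began 538.8, Neoproterozoic began 1000, Paleoarchean began 3600.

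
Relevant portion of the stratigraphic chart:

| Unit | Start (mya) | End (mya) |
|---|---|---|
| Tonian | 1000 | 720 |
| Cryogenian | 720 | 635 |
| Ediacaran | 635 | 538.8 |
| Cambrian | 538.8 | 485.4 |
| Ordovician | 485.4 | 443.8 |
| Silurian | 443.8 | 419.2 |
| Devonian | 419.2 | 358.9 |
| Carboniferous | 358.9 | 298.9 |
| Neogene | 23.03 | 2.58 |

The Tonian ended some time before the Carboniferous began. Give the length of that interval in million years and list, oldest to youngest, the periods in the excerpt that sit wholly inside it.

361.1 million years; Cryogenian, Ediacaran, Cambrian, Ordovician, Silurian, Devonian

End of Tonian = 720 Ma; start of Carboniferous = 358.9 Ma.
Gap = 720 − 358.9 = 361.1 Myr.
Periods wholly inside 720–358.9 Ma: Cryogenian (720–635), Ediacaran (635–538.8), Cambrian (538.8–485.4), Ordovician (485.4–443.8), Silurian (443.8–419.2), Devonian (419.2–358.9).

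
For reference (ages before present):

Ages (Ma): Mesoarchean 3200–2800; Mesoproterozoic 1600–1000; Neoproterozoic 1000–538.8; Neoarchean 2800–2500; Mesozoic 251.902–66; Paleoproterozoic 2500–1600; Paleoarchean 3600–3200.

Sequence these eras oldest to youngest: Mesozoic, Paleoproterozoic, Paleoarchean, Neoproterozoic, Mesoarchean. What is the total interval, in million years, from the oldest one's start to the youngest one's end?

Paleoarchean, Mesoarchean, Paleoproterozoic, Neoproterozoic, Mesozoic; total span 3534 Myr

From the excerpt: Mesozoic 251.902–66; Paleoproterozoic 2500–1600; Paleoarchean 3600–3200; Neoproterozoic 1000–538.8; Mesoarchean 3200–2800 (Ma).
Larger Ma is earlier, so the oldest is Paleoarchean and the youngest is Mesozoic; oldest to youngest: Paleoarchean, Mesoarchean, Paleoproterozoic, Neoproterozoic, Mesozoic.
Oldest start 3600 minus youngest end 66 gives 3534 Myr overall.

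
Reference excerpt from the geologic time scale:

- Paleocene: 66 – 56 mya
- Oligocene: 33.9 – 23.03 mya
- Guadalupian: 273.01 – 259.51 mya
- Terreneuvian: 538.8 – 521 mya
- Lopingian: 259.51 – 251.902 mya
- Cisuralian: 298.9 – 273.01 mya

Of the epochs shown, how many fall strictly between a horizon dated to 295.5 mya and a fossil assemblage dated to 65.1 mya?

295.5 Ma sits inside the Cisuralian (298.9–273.01) and 65.1 Ma inside the Paleocene (66–56); neither of those is wholly between the two dates.
The listed epochs lying completely between them are Guadalupian, Lopingian — 2 in all.

2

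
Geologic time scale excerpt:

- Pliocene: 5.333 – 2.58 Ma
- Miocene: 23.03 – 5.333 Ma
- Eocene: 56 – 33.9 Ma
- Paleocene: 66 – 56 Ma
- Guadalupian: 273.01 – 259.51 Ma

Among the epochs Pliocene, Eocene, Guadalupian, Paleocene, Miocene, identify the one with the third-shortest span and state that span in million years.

Guadalupian, 13.5 million years

Durations: Pliocene 2.753; Eocene 22.1; Guadalupian 13.5; Paleocene 10; Miocene 17.697 Myr.
Sorted shortest-first: Pliocene (2.753), Paleocene (10), Guadalupian (13.5), Miocene (17.697), Eocene (22.1).
The third shortest is Guadalupian at 13.5 Myr.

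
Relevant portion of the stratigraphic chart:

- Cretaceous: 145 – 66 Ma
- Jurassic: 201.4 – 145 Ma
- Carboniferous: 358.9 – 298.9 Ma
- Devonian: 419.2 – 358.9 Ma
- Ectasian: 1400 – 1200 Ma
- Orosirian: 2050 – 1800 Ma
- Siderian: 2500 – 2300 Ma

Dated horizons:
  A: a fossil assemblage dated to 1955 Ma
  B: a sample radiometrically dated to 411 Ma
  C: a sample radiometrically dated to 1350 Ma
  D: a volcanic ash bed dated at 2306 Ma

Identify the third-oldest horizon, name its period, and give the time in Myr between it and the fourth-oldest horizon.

C, in the Ectasian; 939 million years to B

Sorted oldest-first by Ma: D (2306), A (1955), C (1350), B (411).
The third oldest is C at 1350 Ma, which lies in 1400–1200 Ma: the Ectasian.
The fourth oldest is B at 411 Ma; separation = |1350 − 411| = 939 Myr.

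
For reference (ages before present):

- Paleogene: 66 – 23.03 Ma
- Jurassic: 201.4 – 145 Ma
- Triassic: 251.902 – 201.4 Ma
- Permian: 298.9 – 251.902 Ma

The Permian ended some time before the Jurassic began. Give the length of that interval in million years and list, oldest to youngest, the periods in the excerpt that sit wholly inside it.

50.502 million years; Triassic

End of Permian = 251.902 Ma; start of Jurassic = 201.4 Ma.
Gap = 251.902 − 201.4 = 50.502 Myr.
Periods wholly inside 251.902–201.4 Ma: Triassic (251.902–201.4).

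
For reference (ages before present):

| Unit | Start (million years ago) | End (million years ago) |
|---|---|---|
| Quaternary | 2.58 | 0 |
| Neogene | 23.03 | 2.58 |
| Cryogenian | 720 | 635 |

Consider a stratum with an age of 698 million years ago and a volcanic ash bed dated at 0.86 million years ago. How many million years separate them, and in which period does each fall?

697.14 million years apart; the first in the Cryogenian, the second in the Quaternary

Elapsed time: 698 − 0.86 = 697.14 Myr.
698 Ma lies within 720–635 Ma: Cryogenian.
0.86 Ma lies within 2.58–0 Ma: Quaternary.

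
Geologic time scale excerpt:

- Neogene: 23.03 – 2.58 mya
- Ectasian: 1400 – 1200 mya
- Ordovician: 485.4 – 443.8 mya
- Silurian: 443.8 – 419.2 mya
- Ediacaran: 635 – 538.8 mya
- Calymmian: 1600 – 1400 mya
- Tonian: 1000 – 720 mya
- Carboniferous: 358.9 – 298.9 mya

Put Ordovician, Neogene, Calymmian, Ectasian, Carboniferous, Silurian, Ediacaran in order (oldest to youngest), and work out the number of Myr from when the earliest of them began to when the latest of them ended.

Calymmian → Ectasian → Ediacaran → Ordovician → Silurian → Carboniferous → Neogene; total span 1597.42 Myr

From the excerpt: Ordovician 485.4–443.8; Neogene 23.03–2.58; Calymmian 1600–1400; Ectasian 1400–1200; Carboniferous 358.9–298.9; Silurian 443.8–419.2; Ediacaran 635–538.8 (Ma).
Larger Ma is earlier, so the oldest is Calymmian and the youngest is Neogene; oldest to youngest: Calymmian, Ectasian, Ediacaran, Ordovician, Silurian, Carboniferous, Neogene.
Oldest start 1600 minus youngest end 2.58 gives 1597.42 Myr overall.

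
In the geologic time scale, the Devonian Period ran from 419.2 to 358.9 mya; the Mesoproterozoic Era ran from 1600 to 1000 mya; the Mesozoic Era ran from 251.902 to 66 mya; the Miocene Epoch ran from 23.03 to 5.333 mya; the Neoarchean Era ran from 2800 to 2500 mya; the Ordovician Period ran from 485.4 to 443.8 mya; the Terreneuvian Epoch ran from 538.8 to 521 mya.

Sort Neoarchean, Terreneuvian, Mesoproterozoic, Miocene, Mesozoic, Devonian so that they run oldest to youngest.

The oldest of these is Neoarchean (starts 2800 Ma) and the youngest is Miocene (ends 5.333 Ma).
In between, by decreasing start age: Mesoproterozoic (1600), Terreneuvian (538.8), Devonian (419.2), Mesozoic (251.902).

Neoarchean, Mesoproterozoic, Terreneuvian, Devonian, Mesozoic, Miocene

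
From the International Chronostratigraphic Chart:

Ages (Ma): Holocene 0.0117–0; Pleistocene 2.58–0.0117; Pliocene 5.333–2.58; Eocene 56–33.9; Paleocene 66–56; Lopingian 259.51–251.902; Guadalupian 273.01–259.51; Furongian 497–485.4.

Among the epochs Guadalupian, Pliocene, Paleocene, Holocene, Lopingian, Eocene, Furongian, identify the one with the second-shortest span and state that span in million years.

Durations: Guadalupian 13.5; Pliocene 2.753; Paleocene 10; Holocene 0.0117; Lopingian 7.608; Eocene 22.1; Furongian 11.6 Myr.
Sorted shortest-first: Holocene (0.0117), Pliocene (2.753), Lopingian (7.608), Paleocene (10), Furongian (11.6), Guadalupian (13.5), Eocene (22.1).
The second shortest is Pliocene at 2.753 Myr.

Pliocene, 2.753 million years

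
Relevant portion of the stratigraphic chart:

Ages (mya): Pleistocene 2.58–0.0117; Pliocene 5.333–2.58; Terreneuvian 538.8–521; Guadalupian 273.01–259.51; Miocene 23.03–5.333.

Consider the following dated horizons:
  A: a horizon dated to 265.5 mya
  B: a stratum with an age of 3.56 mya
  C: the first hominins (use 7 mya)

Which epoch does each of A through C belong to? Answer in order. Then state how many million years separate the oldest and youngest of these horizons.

A — Guadalupian; B — Pliocene; C — Miocene; span 261.94 million years

Match each age against the start–end ranges in the excerpt: A = 265.5 Ma → Guadalupian (273.01–259.51); B = 3.56 Ma → Pliocene (5.333–2.58); C = 7 Ma → Miocene (23.03–5.333).
The largest age is 265.5 Ma and the smallest is 3.56 Ma; their difference is 261.94 Myr.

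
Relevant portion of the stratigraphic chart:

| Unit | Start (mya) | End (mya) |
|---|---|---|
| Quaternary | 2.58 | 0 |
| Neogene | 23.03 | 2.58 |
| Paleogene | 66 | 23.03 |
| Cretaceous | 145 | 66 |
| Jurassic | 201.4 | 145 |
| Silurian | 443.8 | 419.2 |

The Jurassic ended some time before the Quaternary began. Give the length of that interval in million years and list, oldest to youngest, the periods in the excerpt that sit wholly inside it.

142.42 million years; Cretaceous, Paleogene, Neogene

The Jurassic closes at 145 Ma and the Quaternary opens at 2.58 Ma, so the interval is 145 − 2.58 = 142.42 Myr.
A period fits inside if it starts at or after 145 Ma and ends at or before 2.58 Ma; oldest first that gives Cretaceous, Paleogene, Neogene.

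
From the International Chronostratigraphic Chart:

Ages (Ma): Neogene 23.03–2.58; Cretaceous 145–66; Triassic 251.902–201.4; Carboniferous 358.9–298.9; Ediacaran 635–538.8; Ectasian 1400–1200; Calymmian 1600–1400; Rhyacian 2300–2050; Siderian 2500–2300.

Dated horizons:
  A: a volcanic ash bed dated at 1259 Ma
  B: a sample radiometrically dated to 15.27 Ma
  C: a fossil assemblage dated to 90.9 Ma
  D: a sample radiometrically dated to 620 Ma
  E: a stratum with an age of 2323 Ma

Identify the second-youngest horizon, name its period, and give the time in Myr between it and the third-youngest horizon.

C, in the Cretaceous; 529.1 million years to D

Smaller Ma means younger, so youngest first: B 15.27 < C 90.9 < D 620 < A 1259 < E 2323.
Counting 2 along gives C (90.9 Ma); the excerpt puts that inside the Cretaceous, 145–66 Ma.
Next in line is D (620 Ma), and 620 − 90.9 = 529.1 Myr.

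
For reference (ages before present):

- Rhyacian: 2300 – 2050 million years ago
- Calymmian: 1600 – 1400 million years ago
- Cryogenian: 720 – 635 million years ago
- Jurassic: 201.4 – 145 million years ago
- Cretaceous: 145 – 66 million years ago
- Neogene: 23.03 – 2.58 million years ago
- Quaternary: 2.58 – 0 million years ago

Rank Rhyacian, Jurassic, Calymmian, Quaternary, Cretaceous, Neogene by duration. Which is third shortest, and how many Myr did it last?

Durations: Rhyacian 250; Jurassic 56.4; Calymmian 200; Quaternary 2.58; Cretaceous 79; Neogene 20.45 Myr.
Sorted shortest-first: Quaternary (2.58), Neogene (20.45), Jurassic (56.4), Cretaceous (79), Calymmian (200), Rhyacian (250).
The third shortest is Jurassic at 56.4 Myr.

Jurassic, 56.4 million years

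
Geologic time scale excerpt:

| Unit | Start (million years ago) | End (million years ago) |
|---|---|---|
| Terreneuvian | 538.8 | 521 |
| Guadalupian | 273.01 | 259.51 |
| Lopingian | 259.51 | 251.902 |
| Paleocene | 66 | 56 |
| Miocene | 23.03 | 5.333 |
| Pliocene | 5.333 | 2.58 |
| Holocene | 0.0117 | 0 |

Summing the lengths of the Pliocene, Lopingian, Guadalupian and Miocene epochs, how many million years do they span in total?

41.558 million years

Duration is start − end for each: (5.333 − 2.58) + (259.51 − 251.902) + (273.01 − 259.51) + (23.03 − 5.333).
That is 2.753 + 7.608 + 13.5 + 17.697, which totals 41.558 million years.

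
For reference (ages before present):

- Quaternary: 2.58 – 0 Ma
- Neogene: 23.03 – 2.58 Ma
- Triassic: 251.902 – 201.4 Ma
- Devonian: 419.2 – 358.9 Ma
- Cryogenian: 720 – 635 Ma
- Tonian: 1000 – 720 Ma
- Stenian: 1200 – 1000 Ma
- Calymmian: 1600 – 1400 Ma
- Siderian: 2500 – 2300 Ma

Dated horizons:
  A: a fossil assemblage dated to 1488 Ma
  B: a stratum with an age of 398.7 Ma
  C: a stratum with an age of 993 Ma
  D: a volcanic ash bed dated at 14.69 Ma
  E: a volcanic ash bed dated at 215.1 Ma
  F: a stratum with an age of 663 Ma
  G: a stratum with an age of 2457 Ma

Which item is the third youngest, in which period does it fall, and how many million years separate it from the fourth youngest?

B, in the Devonian; 264.3 million years to F

Smaller Ma means younger, so youngest first: D 14.69 < E 215.1 < B 398.7 < F 663 < C 993 < A 1488 < G 2457.
Counting 3 along gives B (398.7 Ma); the excerpt puts that inside the Devonian, 419.2–358.9 Ma.
Next in line is F (663 Ma), and 663 − 398.7 = 264.3 Myr.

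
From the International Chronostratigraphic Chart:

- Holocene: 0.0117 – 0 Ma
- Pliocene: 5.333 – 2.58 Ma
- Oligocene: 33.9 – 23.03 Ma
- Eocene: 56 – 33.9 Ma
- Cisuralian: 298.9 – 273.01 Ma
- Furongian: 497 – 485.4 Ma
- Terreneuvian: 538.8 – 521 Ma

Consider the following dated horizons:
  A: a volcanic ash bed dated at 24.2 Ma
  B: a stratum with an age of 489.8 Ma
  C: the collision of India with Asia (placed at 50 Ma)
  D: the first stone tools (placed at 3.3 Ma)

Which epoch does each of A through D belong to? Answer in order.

A: 24.2 Ma lies in 33.9–23.03 Ma, so Oligocene.
B: 489.8 Ma lies in 497–485.4 Ma, so Furongian.
C: 50 Ma lies in 56–33.9 Ma, so Eocene.
D: 3.3 Ma lies in 5.333–2.58 Ma, so Pliocene.

A — Oligocene; B — Furongian; C — Eocene; D — Pliocene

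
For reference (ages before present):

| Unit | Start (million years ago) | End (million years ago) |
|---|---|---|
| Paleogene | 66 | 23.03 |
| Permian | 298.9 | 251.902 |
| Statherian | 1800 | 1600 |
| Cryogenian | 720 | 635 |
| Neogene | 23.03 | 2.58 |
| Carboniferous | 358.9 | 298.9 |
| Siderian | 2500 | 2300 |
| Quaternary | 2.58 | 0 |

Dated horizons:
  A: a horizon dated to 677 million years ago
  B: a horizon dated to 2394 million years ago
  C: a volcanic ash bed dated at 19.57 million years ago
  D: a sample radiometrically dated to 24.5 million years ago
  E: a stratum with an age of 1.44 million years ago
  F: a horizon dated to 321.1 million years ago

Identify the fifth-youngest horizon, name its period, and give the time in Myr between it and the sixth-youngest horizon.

Smaller Ma means younger, so youngest first: E 1.44 < C 19.57 < D 24.5 < F 321.1 < A 677 < B 2394.
Counting 5 along gives A (677 Ma); the excerpt puts that inside the Cryogenian, 720–635 Ma.
Next in line is B (2394 Ma), and 2394 − 677 = 1717 Myr.

A, in the Cryogenian; 1717 million years to B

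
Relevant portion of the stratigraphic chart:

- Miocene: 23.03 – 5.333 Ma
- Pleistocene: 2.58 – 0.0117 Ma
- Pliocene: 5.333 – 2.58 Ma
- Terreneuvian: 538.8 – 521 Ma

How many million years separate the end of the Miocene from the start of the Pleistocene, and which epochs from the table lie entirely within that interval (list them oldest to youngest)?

End of Miocene = 5.333 Ma; start of Pleistocene = 2.58 Ma.
Gap = 5.333 − 2.58 = 2.753 Myr.
Epochs wholly inside 5.333–2.58 Ma: Pliocene (5.333–2.58).

2.753 million years; Pliocene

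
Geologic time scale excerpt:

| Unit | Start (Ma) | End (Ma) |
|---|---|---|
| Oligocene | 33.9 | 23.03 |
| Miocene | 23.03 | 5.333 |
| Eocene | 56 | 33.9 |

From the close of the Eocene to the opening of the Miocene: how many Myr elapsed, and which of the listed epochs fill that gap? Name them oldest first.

10.87 million years; Oligocene

End of Eocene = 33.9 Ma; start of Miocene = 23.03 Ma.
Gap = 33.9 − 23.03 = 10.87 Myr.
Epochs wholly inside 33.9–23.03 Ma: Oligocene (33.9–23.03).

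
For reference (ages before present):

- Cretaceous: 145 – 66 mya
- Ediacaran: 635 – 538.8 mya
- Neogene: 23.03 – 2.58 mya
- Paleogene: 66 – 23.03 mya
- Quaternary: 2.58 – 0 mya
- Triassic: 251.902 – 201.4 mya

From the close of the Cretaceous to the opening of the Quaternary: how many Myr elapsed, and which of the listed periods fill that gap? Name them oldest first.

End of Cretaceous = 66 Ma; start of Quaternary = 2.58 Ma.
Gap = 66 − 2.58 = 63.42 Myr.
Periods wholly inside 66–2.58 Ma: Paleogene (66–23.03), Neogene (23.03–2.58).

63.42 million years; Paleogene, Neogene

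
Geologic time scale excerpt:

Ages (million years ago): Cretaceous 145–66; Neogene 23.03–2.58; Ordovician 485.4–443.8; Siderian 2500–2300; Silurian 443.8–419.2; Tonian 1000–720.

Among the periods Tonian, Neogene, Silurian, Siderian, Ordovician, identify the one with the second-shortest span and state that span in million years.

Silurian, 24.6 million years

Start − end for each: Tonian 1000 − 720 = 280; Neogene 23.03 − 2.58 = 20.45; Silurian 443.8 − 419.2 = 24.6; Siderian 2500 − 2300 = 200; Ordovician 485.4 − 443.8 = 41.6.
Ranking these from shortest: Neogene < Silurian < Ordovician < Siderian < Tonian.
Position 2 in that ranking is Silurian, which lasted 24.6 Myr.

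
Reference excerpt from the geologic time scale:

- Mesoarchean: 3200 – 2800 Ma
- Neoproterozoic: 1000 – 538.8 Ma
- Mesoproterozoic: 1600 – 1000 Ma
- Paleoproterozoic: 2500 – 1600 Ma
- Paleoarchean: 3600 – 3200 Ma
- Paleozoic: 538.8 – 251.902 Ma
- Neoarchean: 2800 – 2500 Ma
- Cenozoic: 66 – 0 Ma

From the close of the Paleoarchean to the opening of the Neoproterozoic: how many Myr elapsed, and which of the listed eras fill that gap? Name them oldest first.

2200 million years; Mesoarchean, Neoarchean, Paleoproterozoic, Mesoproterozoic

The Paleoarchean closes at 3200 Ma and the Neoproterozoic opens at 1000 Ma, so the interval is 3200 − 1000 = 2200 Myr.
An era fits inside if it starts at or after 3200 Ma and ends at or before 1000 Ma; oldest first that gives Mesoarchean, Neoarchean, Paleoproterozoic, Mesoproterozoic.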